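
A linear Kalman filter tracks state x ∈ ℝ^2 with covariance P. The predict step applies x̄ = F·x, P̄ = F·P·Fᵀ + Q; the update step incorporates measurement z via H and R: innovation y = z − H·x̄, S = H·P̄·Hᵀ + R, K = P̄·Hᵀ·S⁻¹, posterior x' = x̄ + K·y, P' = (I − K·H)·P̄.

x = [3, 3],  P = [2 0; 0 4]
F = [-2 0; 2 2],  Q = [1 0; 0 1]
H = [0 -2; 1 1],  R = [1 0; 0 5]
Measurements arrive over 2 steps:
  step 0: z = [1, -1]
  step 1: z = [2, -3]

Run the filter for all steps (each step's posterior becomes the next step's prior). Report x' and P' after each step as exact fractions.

step 0: x' = [-489/389, -415/1167], P' = [1142/389 -67/389; -67/389 286/1167]
step 1: x' = [-158745/461417, -485591/461417], P' = [935166/461417 -105491/461417; -105491/461417 113026/461417]

step 0: x̄ = F·x = [-6, 12]
step 0: P̄ = F·P·Fᵀ + Q = [9 -8; -8 25]
step 0: y = z − H·x̄ = [25, -7]
step 0: S = H·P̄·Hᵀ + R = [101 -34; -34 23]
step 0: K = P̄·Hᵀ·S⁻¹ = [134/389 215/389; -572/1167 17/1167]
step 0: x' = x̄ + K·y = [-489/389, -415/1167]
step 0: P' = (I − K·H)·P̄ = [1142/389 -67/389; -67/389 286/1167]
step 1: x̄ = F·x = [978/389, -3764/1167]
step 1: P̄ = F·P·Fᵀ + Q = [4957/389 -4300/389; -4300/389 14407/1167]
step 1: y = z − H·x̄ = [-5194/1167, -2671/1167]
step 1: S = H·P̄·Hᵀ + R = [58795/1167 -3014/1167; -3014/1167 9313/1167]
step 1: K = P̄·Hᵀ·S⁻¹ = [210982/461417 15085/41947; -226052/461417 137/41947]
step 1: x' = x̄ + K·y = [-158745/461417, -485591/461417]
step 1: P' = (I − K·H)·P̄ = [935166/461417 -105491/461417; -105491/461417 113026/461417]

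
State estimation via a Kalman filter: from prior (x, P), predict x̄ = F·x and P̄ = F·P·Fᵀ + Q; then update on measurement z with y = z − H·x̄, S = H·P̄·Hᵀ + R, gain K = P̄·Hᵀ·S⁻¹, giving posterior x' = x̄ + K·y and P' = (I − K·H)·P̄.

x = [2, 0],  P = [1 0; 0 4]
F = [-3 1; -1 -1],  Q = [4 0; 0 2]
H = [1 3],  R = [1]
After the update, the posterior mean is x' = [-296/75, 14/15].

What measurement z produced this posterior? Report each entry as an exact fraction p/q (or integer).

z = [-1]

x̄ = F·x = [-6, -2]
P̄ = F·P·Fᵀ + Q = [17 -1; -1 7]
S = H·P̄·Hᵀ + R = [75]
K = P̄·Hᵀ·S⁻¹ = [14/75; 4/15]
x' − x̄ = [154/75, 44/15] = K·y
y = (KᵀK)⁻¹·Kᵀ·(x' − x̄) = [11]
z = y + H·x̄ = [11] + [-12] = [-1]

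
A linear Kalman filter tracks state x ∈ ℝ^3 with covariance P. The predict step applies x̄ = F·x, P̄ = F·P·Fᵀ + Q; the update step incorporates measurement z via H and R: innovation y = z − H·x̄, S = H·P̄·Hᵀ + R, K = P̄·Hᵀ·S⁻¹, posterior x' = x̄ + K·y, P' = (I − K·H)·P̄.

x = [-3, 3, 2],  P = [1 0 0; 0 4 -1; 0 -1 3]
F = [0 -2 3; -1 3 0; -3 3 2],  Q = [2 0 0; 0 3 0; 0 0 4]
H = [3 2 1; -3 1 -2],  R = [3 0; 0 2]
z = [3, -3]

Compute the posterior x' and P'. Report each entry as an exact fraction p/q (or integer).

x' = [-295116/83951, 250601/83951, 686780/83951]
P' = [429879/83951 -287521/83951 -757297/83951; -287521/83951 235817/83951 514307/83951; -757297/83951 514307/83951 1370315/83951]

x̄ = F·x = [0, 12, 22]
P̄ = F·P·Fᵀ + Q = [57 -33 -11; -33 40 33; -11 33 49]
y = z − H·x̄ = [-43, 29]
S = H·P̄·Hᵀ + R = [395 -432; -432 685]
K = P̄·Hᵀ·S⁻¹ = [-14234/83951 -31282/83951; 41126/83951 34883/83951; 42346/83951 22784/83951]
x' = x̄ + K·y = [-295116/83951, 250601/83951, 686780/83951]
P' = (I − K·H)·P̄ = [429879/83951 -287521/83951 -757297/83951; -287521/83951 235817/83951 514307/83951; -757297/83951 514307/83951 1370315/83951]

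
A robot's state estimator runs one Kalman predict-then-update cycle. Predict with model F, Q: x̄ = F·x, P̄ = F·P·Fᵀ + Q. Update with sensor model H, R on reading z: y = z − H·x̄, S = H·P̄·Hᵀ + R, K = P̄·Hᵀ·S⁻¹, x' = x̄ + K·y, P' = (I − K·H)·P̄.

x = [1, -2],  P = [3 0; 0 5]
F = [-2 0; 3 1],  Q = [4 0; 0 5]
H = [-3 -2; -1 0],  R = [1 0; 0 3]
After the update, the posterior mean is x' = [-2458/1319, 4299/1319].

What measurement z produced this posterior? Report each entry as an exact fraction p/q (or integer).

x̄ = F·x = [-2, 1]
P̄ = F·P·Fᵀ + Q = [16 -18; -18 37]
S = H·P̄·Hᵀ + R = [77 12; 12 19]
K = P̄·Hᵀ·S⁻¹ = [-36/1319 -1088/1319; -596/1319 1626/1319]
x' − x̄ = [180/1319, 2980/1319] = K·y
y = (KᵀK)⁻¹·Kᵀ·(x' − x̄) = [-5, 0]
z = y + H·x̄ = [-5, 0] + [4, 2] = [-1, 2]

z = [-1, 2]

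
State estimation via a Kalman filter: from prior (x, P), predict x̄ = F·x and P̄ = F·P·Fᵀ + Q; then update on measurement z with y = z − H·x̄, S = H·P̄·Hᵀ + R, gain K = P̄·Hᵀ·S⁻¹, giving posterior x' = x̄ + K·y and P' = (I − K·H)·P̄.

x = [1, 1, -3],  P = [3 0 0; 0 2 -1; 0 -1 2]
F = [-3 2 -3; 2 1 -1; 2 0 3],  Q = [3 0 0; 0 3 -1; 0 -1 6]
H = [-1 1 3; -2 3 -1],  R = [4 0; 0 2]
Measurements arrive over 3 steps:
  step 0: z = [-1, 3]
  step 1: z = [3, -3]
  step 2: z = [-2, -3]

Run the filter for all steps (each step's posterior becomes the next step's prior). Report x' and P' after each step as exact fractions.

step 0: x̄ = F·x = [8, 6, -7]
step 0: P̄ = F·P·Fᵀ + Q = [68 -3 -42; -3 21 2; -42 2 36]
step 0: y = z − H·x̄ = [22, -6]
step 0: S = H·P̄·Hᵀ + R = [687 332; 332 355]
step 0: K = P̄·Hᵀ·S⁻¹ = [-3249/12151 -487/12151; -1054/12151 3279/12151; 36032/133661 -13366/133661]
step 0: x' = x̄ + K·y = [988/419, 1036/419, -2163/4609]
step 0: P' = (I − K·H)·P̄ = [136054/12151 93646/12151 9804/12151; 93646/12151 67098/12151 7444/12151; 9804/12151 7444/12151 56696/133661]
step 1: x̄ = F·x = [-3323/4609, 35295/4609, 15247/4609]
step 1: P̄ = F·P·Fᵀ + Q = [5930217/133661 -7036166/133661 -6495760/133661; -7036166/133661 10707413/133661 8419867/133661; -6495760/133661 8419867/133661 8592734/133661]
step 1: y = z − H·x̄ = [-6412/419, -10101/419]
step 1: S = H·P̄·Hᵀ + R = [18006634/12151 480323/419; 480323/419 429089/419]
step 1: K = P̄·Hᵀ·S⁻¹ = [-87498113/824067805 -61433369/824067805; 66854492/2472203415 607418716/2472203415; 139538684/494440683 -49066757/494440683]
step 1: x' = x̄ + K·y = [445170868/164813561, 653076049/494440683, 683152760/494440683]
step 1: P' = (I − K·H)·P̄ = [3149239418/824067805 2132608326/824067805 44442576/164813561; 2132608326/824067805 4869670511/2472203415 119704829/494440683; 44442576/164813561 119704829/494440683 17326595/44949153]
step 2: x̄ = F·x = [-4749843994/494440683, 240086227/44949153, 1573494496/164813561]
step 2: P̄ = F·P·Fᵀ + Q = [48544727144/2472203415 -42682791994/2472203415 -15360036289/824067805; -42682791994/2472203415 72757813559/2472203415 16572519459/824067805; -15360036289/824067805 16572519459/824067805 23066807237/824067805]
step 2: y = z − H·x̄ = [-7513708107/164813561, -14185372040/494440683]
step 2: S = H·P̄·Hᵀ + R = [471382245738/824067805 316438867051/824067805; 316438867051/824067805 952711777346/2472203415]
step 2: K = P̄·Hᵀ·S⁻¹ = [-19672431228829/180435088596669 -4769868704915/60145029532223; 1487104083080/60145029532223 14548346965604/60145029532223; 50830166003072/180435088596669 -6017486734105/60145029532223]
step 2: x' = x̄ + K·y = [-4685576997832909/1984785974563359, -1803255045627353/661595324854453, -844228823372680/1984785974563359]
step 2: P' = (I − K·H)·P̄ = [7487287974125198/1984785974563359 1686699828041158/661595324854453 520533838644416/1984785974563359; 1686699828041158/661595324854453 1283252227567349/661595324854453 156293393376443/661595324854453; 520533838644416/1984785974563359 156293393376443/661595324854453 762726987550085/1984785974563359]

step 0: x' = [988/419, 1036/419, -2163/4609], P' = [136054/12151 93646/12151 9804/12151; 93646/12151 67098/12151 7444/12151; 9804/12151 7444/12151 56696/133661]
step 1: x' = [445170868/164813561, 653076049/494440683, 683152760/494440683], P' = [3149239418/824067805 2132608326/824067805 44442576/164813561; 2132608326/824067805 4869670511/2472203415 119704829/494440683; 44442576/164813561 119704829/494440683 17326595/44949153]
step 2: x' = [-4685576997832909/1984785974563359, -1803255045627353/661595324854453, -844228823372680/1984785974563359], P' = [7487287974125198/1984785974563359 1686699828041158/661595324854453 520533838644416/1984785974563359; 1686699828041158/661595324854453 1283252227567349/661595324854453 156293393376443/661595324854453; 520533838644416/1984785974563359 156293393376443/661595324854453 762726987550085/1984785974563359]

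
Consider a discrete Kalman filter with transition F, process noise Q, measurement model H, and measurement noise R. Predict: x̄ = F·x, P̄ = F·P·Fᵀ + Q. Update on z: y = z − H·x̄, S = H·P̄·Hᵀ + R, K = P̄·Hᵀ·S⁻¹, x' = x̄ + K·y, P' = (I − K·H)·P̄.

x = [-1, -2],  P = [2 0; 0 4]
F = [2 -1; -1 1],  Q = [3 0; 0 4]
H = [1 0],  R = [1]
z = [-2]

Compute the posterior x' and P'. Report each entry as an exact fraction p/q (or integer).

x̄ = F·x = [0, -1]
P̄ = F·P·Fᵀ + Q = [15 -8; -8 10]
y = z − H·x̄ = [-2]
S = H·P̄·Hᵀ + R = [16]
K = P̄·Hᵀ·S⁻¹ = [15/16; -1/2]
x' = x̄ + K·y = [-15/8, 0]
P' = (I − K·H)·P̄ = [15/16 -1/2; -1/2 6]

x' = [-15/8, 0]
P' = [15/16 -1/2; -1/2 6]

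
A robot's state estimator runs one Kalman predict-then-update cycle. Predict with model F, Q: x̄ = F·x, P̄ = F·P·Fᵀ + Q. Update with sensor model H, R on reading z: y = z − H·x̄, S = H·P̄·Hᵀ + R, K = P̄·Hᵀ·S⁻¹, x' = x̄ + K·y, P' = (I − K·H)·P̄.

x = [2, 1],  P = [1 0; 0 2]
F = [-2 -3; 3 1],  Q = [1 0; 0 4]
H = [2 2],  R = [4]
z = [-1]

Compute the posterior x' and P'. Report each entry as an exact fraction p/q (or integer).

x̄ = F·x = [-7, 7]
P̄ = F·P·Fᵀ + Q = [23 -12; -12 15]
y = z − H·x̄ = [-1]
S = H·P̄·Hᵀ + R = [60]
K = P̄·Hᵀ·S⁻¹ = [11/30; 1/10]
x' = x̄ + K·y = [-221/30, 69/10]
P' = (I − K·H)·P̄ = [224/15 -71/5; -71/5 72/5]

x' = [-221/30, 69/10]
P' = [224/15 -71/5; -71/5 72/5]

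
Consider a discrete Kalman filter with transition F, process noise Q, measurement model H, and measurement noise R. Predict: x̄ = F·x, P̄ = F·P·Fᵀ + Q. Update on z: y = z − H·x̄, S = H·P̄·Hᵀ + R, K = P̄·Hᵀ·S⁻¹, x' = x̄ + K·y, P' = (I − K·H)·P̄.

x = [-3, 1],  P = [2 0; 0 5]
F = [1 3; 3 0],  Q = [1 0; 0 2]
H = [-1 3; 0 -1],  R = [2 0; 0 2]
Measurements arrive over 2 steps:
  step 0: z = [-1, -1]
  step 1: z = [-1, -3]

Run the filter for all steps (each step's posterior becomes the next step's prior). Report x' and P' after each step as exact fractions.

step 0: x̄ = F·x = [0, -9]
step 0: P̄ = F·P·Fᵀ + Q = [48 6; 6 20]
step 0: y = z − H·x̄ = [26, -10]
step 0: S = H·P̄·Hᵀ + R = [194 -54; -54 22]
step 0: K = P̄·Hᵀ·S⁻¹ = [-123/169 -348/169; 27/338 -241/338]
step 0: x' = x̄ + K·y = [282/169, 35/169]
step 0: P' = (I − K·H)·P̄ = [2334/169 696/169; 696/169 241/169]
step 1: x̄ = F·x = [387/169, 846/169]
step 1: P̄ = F·P·Fᵀ + Q = [8848/169 13266/169; 13266/169 21344/169]
step 1: y = z − H·x̄ = [-2320/169, 339/169]
step 1: S = H·P̄·Hᵀ + R = [121686/169 -50766/169; -50766/169 21682/169]
step 1: K = P̄·Hᵀ·S⁻¹ = [-1778/45273 -10621/15091; 8461/30182 -9901/30182]
step 1: x' = x̄ + K·y = [64166/45273, 15077/30182]
step 1: P' = (I − K·H)·P̄ = [194734/45273 21242/15091; 21242/15091 9901/15091]

step 0: x' = [282/169, 35/169], P' = [2334/169 696/169; 696/169 241/169]
step 1: x' = [64166/45273, 15077/30182], P' = [194734/45273 21242/15091; 21242/15091 9901/15091]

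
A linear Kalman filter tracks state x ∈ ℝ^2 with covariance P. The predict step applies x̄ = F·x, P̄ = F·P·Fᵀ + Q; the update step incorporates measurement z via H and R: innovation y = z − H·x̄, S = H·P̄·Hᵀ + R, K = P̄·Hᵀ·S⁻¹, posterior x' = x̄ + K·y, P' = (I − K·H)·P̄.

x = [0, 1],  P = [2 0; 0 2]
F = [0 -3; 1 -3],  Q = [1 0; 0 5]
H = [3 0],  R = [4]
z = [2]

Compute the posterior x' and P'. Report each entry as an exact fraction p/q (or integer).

x̄ = F·x = [-3, -3]
P̄ = F·P·Fᵀ + Q = [19 18; 18 25]
y = z − H·x̄ = [11]
S = H·P̄·Hᵀ + R = [175]
K = P̄·Hᵀ·S⁻¹ = [57/175; 54/175]
x' = x̄ + K·y = [102/175, 69/175]
P' = (I − K·H)·P̄ = [76/175 72/175; 72/175 1459/175]

x' = [102/175, 69/175]
P' = [76/175 72/175; 72/175 1459/175]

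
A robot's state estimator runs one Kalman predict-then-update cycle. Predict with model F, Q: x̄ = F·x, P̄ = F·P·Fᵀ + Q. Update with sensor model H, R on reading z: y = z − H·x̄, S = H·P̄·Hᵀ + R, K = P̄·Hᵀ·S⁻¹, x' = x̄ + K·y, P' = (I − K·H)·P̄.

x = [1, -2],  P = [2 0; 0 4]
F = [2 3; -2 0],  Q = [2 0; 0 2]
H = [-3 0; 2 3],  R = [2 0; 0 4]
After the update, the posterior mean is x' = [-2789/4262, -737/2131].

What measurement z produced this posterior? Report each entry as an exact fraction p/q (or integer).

z = [2, -2]

x̄ = F·x = [-4, -2]
P̄ = F·P·Fᵀ + Q = [46 -8; -8 10]
S = H·P̄·Hᵀ + R = [416 -204; -204 182]
K = P̄·Hᵀ·S⁻¹ = [-2811/8524 17/4262; 903/4262 670/2131]
x' − x̄ = [14259/4262, 3525/2131] = K·y
y = (KᵀK)⁻¹·Kᵀ·(x' − x̄) = [-10, 12]
z = y + H·x̄ = [-10, 12] + [12, -14] = [2, -2]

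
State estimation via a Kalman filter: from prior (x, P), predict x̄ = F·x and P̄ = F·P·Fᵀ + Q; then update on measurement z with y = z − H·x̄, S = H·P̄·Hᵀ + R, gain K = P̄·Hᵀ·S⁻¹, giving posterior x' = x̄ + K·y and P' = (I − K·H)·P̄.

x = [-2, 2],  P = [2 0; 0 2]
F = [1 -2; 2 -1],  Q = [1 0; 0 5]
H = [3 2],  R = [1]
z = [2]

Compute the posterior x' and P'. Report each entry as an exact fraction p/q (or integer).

x̄ = F·x = [-6, -6]
P̄ = F·P·Fᵀ + Q = [11 8; 8 15]
y = z − H·x̄ = [32]
S = H·P̄·Hᵀ + R = [256]
K = P̄·Hᵀ·S⁻¹ = [49/256; 27/128]
x' = x̄ + K·y = [1/8, 3/4]
P' = (I − K·H)·P̄ = [415/256 -299/128; -299/128 231/64]

x' = [1/8, 3/4]
P' = [415/256 -299/128; -299/128 231/64]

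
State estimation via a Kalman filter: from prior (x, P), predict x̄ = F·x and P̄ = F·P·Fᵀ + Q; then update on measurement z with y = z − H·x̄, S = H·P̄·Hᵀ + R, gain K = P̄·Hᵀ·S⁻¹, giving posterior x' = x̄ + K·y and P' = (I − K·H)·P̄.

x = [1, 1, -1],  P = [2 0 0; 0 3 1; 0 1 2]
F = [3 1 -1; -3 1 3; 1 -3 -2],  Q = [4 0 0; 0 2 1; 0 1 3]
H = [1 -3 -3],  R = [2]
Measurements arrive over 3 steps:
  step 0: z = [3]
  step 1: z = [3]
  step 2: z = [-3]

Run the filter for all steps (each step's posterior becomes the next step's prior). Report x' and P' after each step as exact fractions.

step 0: x̄ = F·x = [5, -5, 0]
step 0: P̄ = F·P·Fᵀ + Q = [25 -19 2; -19 47 -37; 2 -37 52]
step 0: y = z − H·x̄ = [-17]
step 0: S = H·P̄·Hᵀ + R = [354]
step 0: K = P̄·Hᵀ·S⁻¹ = [38/177; -49/354; -43/354]
step 0: x' = x̄ + K·y = [239/177, -937/354, 731/354]
step 0: P' = (I − K·H)·P̄ = [1537/177 -1501/177 1988/177; -1501/177 14237/354 -15205/354; 1988/177 -15205/354 16559/354]
step 1: x̄ = F·x = [-39/59, -89/177, 609/118]
step 1: P̄ = F·P·Fᵀ + Q = [8070/59 -7634/59 -3232/59; -7634/59 23428/177 3681/59; -3232/59 3681/59 6051/118]
step 1: y = z − H·x̄ = [2081/118]
step 1: S = H·P̄·Hᵀ + R = [474311/118]
step 1: K = P̄·Hᵀ·S⁻¹ = [81336/474311; -84210/474311; -46703/474311]
step 1: x' = x̄ + K·y = [1120881/474311, -5170766/1422933, 1624292/474311]
step 1: P' = (I − K·H)·P̄ = [8812158/474311 -3326066/474311 6209228/474311; -3326066/474311 8053762/1422933 -3737136/474311; 6209228/474311 -3737136/474311 5838014/474311]
step 2: x̄ = F·x = [44287/1422933, -640067/1422933, 3043063/474311]
step 2: P̄ = F·P·Fᵀ + Q = [119975326/1422933 -81307238/1422933 9465536/474311; -81307238/1422933 63756700/1422933 -5313121/474311; 9465536/474311 -5313121/474311 8022285/474311]
step 2: y = z − H·x̄ = [21154280/1422933]
step 2: S = H·P̄·Hᵀ + R = [943788433/1422933]
step 2: K = P̄·Hᵀ·S⁻¹ = [278707216/943788433; -224759249/943788433; 4014132/943788433]
step 2: x' = x̄ + K·y = [596117621/134826919, -537994201/134826919, 873541687/134826919]
step 2: P' = (I − K·H)·P̄ = [24986146694/943788433 -9905460190/943788433 18048370944/943788433; -9905460190/943788433 6786065103/943788433 -9938045667/943788433; 18048370944/943788433 -9938045667/943788433 15951493227/943788433]

step 0: x' = [239/177, -937/354, 731/354], P' = [1537/177 -1501/177 1988/177; -1501/177 14237/354 -15205/354; 1988/177 -15205/354 16559/354]
step 1: x' = [1120881/474311, -5170766/1422933, 1624292/474311], P' = [8812158/474311 -3326066/474311 6209228/474311; -3326066/474311 8053762/1422933 -3737136/474311; 6209228/474311 -3737136/474311 5838014/474311]
step 2: x' = [596117621/134826919, -537994201/134826919, 873541687/134826919], P' = [24986146694/943788433 -9905460190/943788433 18048370944/943788433; -9905460190/943788433 6786065103/943788433 -9938045667/943788433; 18048370944/943788433 -9938045667/943788433 15951493227/943788433]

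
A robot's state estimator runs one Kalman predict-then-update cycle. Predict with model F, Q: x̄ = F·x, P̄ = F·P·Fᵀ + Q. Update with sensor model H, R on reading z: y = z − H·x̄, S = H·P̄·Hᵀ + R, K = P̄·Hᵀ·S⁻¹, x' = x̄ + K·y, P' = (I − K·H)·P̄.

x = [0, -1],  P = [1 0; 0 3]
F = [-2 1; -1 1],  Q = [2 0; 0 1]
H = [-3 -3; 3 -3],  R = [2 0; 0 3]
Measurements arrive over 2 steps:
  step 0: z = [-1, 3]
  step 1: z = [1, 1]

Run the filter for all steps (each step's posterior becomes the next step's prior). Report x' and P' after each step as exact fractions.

step 0: x' = [758/1201, -376/1201], P' = [159/1201 -25/1201; -25/1201 155/1201]
step 1: x' = [-32299/514988, -183963/514988], P' = [67201/514988 -11027/514988; -11027/514988 63745/514988]

step 0: x̄ = F·x = [-1, -1]
step 0: P̄ = F·P·Fᵀ + Q = [9 5; 5 5]
step 0: y = z − H·x̄ = [-7, 3]
step 0: S = H·P̄·Hᵀ + R = [218 -36; -36 39]
step 0: K = P̄·Hᵀ·S⁻¹ = [-201/1201 184/1201; -195/1201 -180/1201]
step 0: x' = x̄ + K·y = [758/1201, -376/1201]
step 0: P' = (I − K·H)·P̄ = [159/1201 -25/1201; -25/1201 155/1201]
step 1: x̄ = F·x = [-1892/1201, -1134/1201]
step 1: P̄ = F·P·Fᵀ + Q = [3293/1201 548/1201; 548/1201 1565/1201]
step 1: y = z − H·x̄ = [-7877/1201, 3475/1201]
step 1: S = H·P̄·Hᵀ + R = [55988/1201 -15552/1201; -15552/1201 37461/1201]
step 1: K = P̄·Hᵀ·S⁻¹ = [-84261/514988 19557/128747; -79077/514988 -18693/128747]
step 1: x' = x̄ + K·y = [-32299/514988, -183963/514988]
step 1: P' = (I − K·H)·P̄ = [67201/514988 -11027/514988; -11027/514988 63745/514988]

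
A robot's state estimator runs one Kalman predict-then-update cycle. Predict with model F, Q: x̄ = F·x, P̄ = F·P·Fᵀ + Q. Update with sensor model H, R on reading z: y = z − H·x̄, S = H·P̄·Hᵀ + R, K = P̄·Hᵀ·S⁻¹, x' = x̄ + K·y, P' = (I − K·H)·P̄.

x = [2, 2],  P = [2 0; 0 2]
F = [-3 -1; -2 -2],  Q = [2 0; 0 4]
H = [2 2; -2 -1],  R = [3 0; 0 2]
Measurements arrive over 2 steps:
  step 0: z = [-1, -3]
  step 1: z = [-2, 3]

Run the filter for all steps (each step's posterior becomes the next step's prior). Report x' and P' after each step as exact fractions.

step 0: x̄ = F·x = [-8, -8]
step 0: P̄ = F·P·Fᵀ + Q = [22 16; 16 20]
step 0: y = z − H·x̄ = [31, -27]
step 0: S = H·P̄·Hᵀ + R = [299 -224; -224 174]
step 0: K = P̄·Hᵀ·S⁻¹ = [-108/925 -458/925; 88/185 58/185]
step 0: x' = x̄ + K·y = [1618/925, -318/185]
step 0: P' = (I − K·H)·P̄ = [1078/925 -248/185; -248/185 76/37]
step 1: x̄ = F·x = [-3264/925, -56/925]
step 1: P̄ = F·P·Fᵀ + Q = [6012/925 348/925; 348/925 5692/925]
step 1: y = z − H·x̄ = [958/185, -3809/925]
step 1: S = H·P̄·Hᵀ + R = [2095/37 -7504/185; -7504/185 32982/925]
step 1: K = P̄·Hᵀ·S⁻¹ = [-24144/172801 -92286/172801; 85808/172801 64146/172801]
step 1: x' = x̄ + K·y = [-354762/172801, 169742/172801]
step 1: P' = (I − K·H)·P̄ = [220788/172801 -257004/172801; -257004/172801 385716/172801]

step 0: x' = [1618/925, -318/185], P' = [1078/925 -248/185; -248/185 76/37]
step 1: x' = [-354762/172801, 169742/172801], P' = [220788/172801 -257004/172801; -257004/172801 385716/172801]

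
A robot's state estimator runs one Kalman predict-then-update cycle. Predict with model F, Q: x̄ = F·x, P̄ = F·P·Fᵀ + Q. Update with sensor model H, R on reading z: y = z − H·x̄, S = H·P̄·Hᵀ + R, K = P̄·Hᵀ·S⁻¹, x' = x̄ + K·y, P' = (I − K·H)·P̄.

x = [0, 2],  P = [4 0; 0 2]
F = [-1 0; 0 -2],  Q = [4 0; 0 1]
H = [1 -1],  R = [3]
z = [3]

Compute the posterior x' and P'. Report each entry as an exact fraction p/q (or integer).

x̄ = F·x = [0, -4]
P̄ = F·P·Fᵀ + Q = [8 0; 0 9]
y = z − H·x̄ = [-1]
S = H·P̄·Hᵀ + R = [20]
K = P̄·Hᵀ·S⁻¹ = [2/5; -9/20]
x' = x̄ + K·y = [-2/5, -71/20]
P' = (I − K·H)·P̄ = [24/5 18/5; 18/5 99/20]

x' = [-2/5, -71/20]
P' = [24/5 18/5; 18/5 99/20]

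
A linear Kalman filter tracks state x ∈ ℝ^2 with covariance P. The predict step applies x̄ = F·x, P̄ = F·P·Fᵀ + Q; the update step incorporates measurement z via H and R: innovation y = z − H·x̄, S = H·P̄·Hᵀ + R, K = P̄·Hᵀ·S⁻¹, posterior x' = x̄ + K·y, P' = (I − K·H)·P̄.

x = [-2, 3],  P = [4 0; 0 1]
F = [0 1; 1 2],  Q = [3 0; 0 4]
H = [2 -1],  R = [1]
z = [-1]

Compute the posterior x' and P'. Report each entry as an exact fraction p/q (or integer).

x' = [15/7, 36/7]
P' = [16/7 30/7; 30/7 188/21]

x̄ = F·x = [3, 4]
P̄ = F·P·Fᵀ + Q = [4 2; 2 12]
y = z − H·x̄ = [-3]
S = H·P̄·Hᵀ + R = [21]
K = P̄·Hᵀ·S⁻¹ = [2/7; -8/21]
x' = x̄ + K·y = [15/7, 36/7]
P' = (I − K·H)·P̄ = [16/7 30/7; 30/7 188/21]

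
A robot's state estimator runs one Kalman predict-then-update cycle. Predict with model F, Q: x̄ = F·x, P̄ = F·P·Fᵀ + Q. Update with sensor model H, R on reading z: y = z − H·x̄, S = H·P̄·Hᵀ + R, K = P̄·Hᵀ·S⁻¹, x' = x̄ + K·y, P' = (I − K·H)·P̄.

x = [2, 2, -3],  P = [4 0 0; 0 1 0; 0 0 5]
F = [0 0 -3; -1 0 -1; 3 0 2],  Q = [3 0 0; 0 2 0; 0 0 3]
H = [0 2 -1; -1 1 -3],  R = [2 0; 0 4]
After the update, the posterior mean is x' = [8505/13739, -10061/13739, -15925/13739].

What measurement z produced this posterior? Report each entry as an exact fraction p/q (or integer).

z = [-1, 3]

x̄ = F·x = [9, 1, 0]
P̄ = F·P·Fᵀ + Q = [48 15 -30; 15 11 -22; -30 -22 59]
S = H·P̄·Hᵀ + R = [193 293; 293 516]
K = P̄·Hᵀ·S⁻¹ = [14259/13739 -6579/13739; 4538/13739 -926/13739; -3631/13739 -2438/13739]
x' − x̄ = [-115146/13739, -23800/13739, -15925/13739] = K·y
y = (KᵀK)⁻¹·Kᵀ·(x' − x̄) = [-3, 11]
z = y + H·x̄ = [-3, 11] + [2, -8] = [-1, 3]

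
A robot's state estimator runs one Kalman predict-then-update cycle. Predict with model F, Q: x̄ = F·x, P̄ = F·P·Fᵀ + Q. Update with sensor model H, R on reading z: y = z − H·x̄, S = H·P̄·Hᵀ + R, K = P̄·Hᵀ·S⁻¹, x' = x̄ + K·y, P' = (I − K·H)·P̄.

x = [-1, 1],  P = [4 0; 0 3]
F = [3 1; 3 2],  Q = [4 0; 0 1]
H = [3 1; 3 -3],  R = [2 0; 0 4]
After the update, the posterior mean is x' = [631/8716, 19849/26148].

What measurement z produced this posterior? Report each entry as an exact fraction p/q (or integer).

x̄ = F·x = [-2, -1]
P̄ = F·P·Fᵀ + Q = [43 42; 42 49]
S = H·P̄·Hᵀ + R = [690 -12; -12 76]
K = P̄·Hᵀ·S⁻¹ = [543/2179 687/8716; 1631/6537 -2065/8716]
x' − x̄ = [18063/8716, 45997/26148] = K·y
y = (KᵀK)⁻¹·Kᵀ·(x' − x̄) = [8, 1]
z = y + H·x̄ = [8, 1] + [-7, -3] = [1, -2]

z = [1, -2]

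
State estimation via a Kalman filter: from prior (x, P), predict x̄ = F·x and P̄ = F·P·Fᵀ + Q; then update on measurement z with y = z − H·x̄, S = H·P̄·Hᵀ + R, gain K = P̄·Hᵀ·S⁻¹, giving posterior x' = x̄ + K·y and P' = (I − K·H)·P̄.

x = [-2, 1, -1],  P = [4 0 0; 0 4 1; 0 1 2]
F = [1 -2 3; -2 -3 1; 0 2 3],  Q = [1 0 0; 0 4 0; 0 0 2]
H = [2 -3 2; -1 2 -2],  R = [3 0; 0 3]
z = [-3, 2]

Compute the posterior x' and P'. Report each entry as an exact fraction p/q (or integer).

x' = [-70288/15221, -38582/15221, -458/491]
P' = [296712/15221 242283/15221 2547/491; 242283/15221 251865/15221 4224/491; 2547/491 4224/491 3498/491]

x̄ = F·x = [-7, 0, -1]
P̄ = F·P·Fᵀ + Q = [27 11 2; 11 52 -25; 2 -25 48]
y = z − H·x̄ = [13, -7]
S = H·P̄·Hᵀ + R = [955 -743; -743 594]
K = P̄·Hᵀ·S⁻¹ = [8163/15221 9980/15221; -3047/15221 -147/15221; -194/491 -365/491]
x' = x̄ + K·y = [-70288/15221, -38582/15221, -458/491]
P' = (I − K·H)·P̄ = [296712/15221 242283/15221 2547/491; 242283/15221 251865/15221 4224/491; 2547/491 4224/491 3498/491]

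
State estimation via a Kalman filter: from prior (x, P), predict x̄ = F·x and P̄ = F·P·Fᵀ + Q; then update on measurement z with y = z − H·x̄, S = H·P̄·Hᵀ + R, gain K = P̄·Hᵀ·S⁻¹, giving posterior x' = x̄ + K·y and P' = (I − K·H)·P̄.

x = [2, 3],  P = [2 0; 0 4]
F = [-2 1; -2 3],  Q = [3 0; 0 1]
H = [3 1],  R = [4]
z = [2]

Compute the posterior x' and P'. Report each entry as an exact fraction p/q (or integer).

x̄ = F·x = [-1, 5]
P̄ = F·P·Fᵀ + Q = [15 20; 20 45]
y = z − H·x̄ = [0]
S = H·P̄·Hᵀ + R = [304]
K = P̄·Hᵀ·S⁻¹ = [65/304; 105/304]
x' = x̄ + K·y = [-1, 5]
P' = (I − K·H)·P̄ = [335/304 -745/304; -745/304 2655/304]

x' = [-1, 5]
P' = [335/304 -745/304; -745/304 2655/304]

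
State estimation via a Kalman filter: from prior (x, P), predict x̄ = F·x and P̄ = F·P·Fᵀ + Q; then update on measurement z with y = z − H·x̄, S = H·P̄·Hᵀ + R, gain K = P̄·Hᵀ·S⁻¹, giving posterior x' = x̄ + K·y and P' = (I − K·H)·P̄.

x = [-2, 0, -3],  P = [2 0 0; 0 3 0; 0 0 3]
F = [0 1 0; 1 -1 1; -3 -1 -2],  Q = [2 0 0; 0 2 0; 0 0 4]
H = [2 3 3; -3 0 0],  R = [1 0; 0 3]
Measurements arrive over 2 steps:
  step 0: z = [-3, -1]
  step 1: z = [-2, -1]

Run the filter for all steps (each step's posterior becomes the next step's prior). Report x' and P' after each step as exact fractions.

step 0: x̄ = F·x = [0, -5, 12]
step 0: P̄ = F·P·Fᵀ + Q = [5 -3 -3; -3 10 -9; -3 -9 37]
step 0: y = z − H·x̄ = [-24, -1]
step 0: S = H·P̄·Hᵀ + R = [210 24; 24 48]
step 0: K = P̄·Hᵀ·S⁻¹ = [-1/396 -493/1584; -5/132 109/528; 49/132 1/528]
step 0: x' = x̄ + K·y = [589/1584, -2269/528, 1631/528]
step 0: P' = (I − K·H)·P̄ = [493/1584 -109/528 -1/528; -109/528 1413/176 -1391/176; -1/528 -1391/176 1413/176]
step 1: x̄ = F·x = [-2269/528, 12289/1584, -791/264]
step 1: P̄ = F·P·Fᵀ + Q = [1765/176 -8521/528 739/88; -8521/528 54781/1584 -4559/264; 739/88 -4559/264 619/44]
step 1: y = z − H·x̄ = [-4061/528, -2445/176]
step 1: S = H·P̄·Hᵀ + R = [13245/176 1671/176; 1671/176 16413/176]
step 1: K = P̄·Hᵀ·S⁻¹ = [-1114/812871 -262127/812871; 483838/2438613 1216775/2438613; 35591/270957 -76823/270957]
step 1: x' = x̄ + K·y = [470575/2438613, -5116699/7315839, -55070/812871]
step 1: P' = (I − K·H)·P̄ = [262127/812871 -1216775/2438613 76823/270957; -1216775/2438613 47731871/7315839 -4979387/812871; 76823/270957 -4979387/812871 540148/90319]

step 0: x' = [589/1584, -2269/528, 1631/528], P' = [493/1584 -109/528 -1/528; -109/528 1413/176 -1391/176; -1/528 -1391/176 1413/176]
step 1: x' = [470575/2438613, -5116699/7315839, -55070/812871], P' = [262127/812871 -1216775/2438613 76823/270957; -1216775/2438613 47731871/7315839 -4979387/812871; 76823/270957 -4979387/812871 540148/90319]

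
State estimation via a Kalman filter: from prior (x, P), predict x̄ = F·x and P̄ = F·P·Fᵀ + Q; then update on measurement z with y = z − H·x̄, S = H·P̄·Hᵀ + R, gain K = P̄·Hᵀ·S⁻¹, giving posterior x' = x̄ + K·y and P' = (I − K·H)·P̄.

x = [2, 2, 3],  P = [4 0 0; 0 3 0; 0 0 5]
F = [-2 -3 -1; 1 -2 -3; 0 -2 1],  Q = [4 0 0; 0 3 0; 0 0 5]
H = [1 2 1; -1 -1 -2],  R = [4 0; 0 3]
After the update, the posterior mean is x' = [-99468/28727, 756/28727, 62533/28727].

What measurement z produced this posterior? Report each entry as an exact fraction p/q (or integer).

z = [-1, -1]

x̄ = F·x = [-13, -11, -1]
P̄ = F·P·Fᵀ + Q = [52 25 13; 25 64 -3; 13 -3 22]
S = H·P̄·Hᵀ + R = [448 -323; -323 297]
K = P̄·Hᵀ·S⁻¹ = [886/28727 -8999/28727; 17741/28727 11266/28727; -8829/28727 -14825/28727]
x' − x̄ = [273983/28727, 316753/28727, 91260/28727] = K·y
y = (KᵀK)⁻¹·Kᵀ·(x' − x̄) = [35, -27]
z = y + H·x̄ = [35, -27] + [-36, 26] = [-1, -1]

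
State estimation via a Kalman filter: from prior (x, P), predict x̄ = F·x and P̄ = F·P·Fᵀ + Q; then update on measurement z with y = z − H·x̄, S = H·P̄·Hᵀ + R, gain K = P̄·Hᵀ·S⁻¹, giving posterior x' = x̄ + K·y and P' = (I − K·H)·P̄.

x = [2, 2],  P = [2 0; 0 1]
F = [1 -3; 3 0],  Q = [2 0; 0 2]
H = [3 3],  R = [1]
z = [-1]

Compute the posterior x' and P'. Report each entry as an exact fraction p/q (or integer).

x̄ = F·x = [-4, 6]
P̄ = F·P·Fᵀ + Q = [13 6; 6 20]
y = z − H·x̄ = [-7]
S = H·P̄·Hᵀ + R = [406]
K = P̄·Hᵀ·S⁻¹ = [57/406; 39/203]
x' = x̄ + K·y = [-289/58, 135/29]
P' = (I − K·H)·P̄ = [2029/406 -1005/203; -1005/203 1018/203]

x' = [-289/58, 135/29]
P' = [2029/406 -1005/203; -1005/203 1018/203]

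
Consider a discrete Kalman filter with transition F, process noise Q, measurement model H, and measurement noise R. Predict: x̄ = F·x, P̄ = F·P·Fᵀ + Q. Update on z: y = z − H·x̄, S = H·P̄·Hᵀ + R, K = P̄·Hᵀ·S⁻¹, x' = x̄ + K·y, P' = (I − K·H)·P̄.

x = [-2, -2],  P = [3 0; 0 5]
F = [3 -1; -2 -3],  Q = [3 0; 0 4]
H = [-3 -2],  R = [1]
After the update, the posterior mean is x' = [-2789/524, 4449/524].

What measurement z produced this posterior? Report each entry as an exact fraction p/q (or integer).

z = [-1]

x̄ = F·x = [-4, 10]
P̄ = F·P·Fᵀ + Q = [35 -3; -3 61]
S = H·P̄·Hᵀ + R = [524]
K = P̄·Hᵀ·S⁻¹ = [-99/524; -113/524]
x' − x̄ = [-693/524, -791/524] = K·y
y = (KᵀK)⁻¹·Kᵀ·(x' − x̄) = [7]
z = y + H·x̄ = [7] + [-8] = [-1]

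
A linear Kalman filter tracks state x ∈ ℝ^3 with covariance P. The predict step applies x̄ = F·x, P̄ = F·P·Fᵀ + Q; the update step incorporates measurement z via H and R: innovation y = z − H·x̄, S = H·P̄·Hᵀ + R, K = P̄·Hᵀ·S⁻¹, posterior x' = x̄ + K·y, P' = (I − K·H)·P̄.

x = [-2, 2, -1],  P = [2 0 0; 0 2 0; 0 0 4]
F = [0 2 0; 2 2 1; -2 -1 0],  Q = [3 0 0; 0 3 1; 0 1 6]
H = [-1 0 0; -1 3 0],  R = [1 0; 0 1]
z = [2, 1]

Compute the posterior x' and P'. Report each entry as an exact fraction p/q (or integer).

x̄ = F·x = [4, -1, 2]
P̄ = F·P·Fᵀ + Q = [11 8 -4; 8 23 -11; -4 -11 16]
y = z − H·x̄ = [6, 8]
S = H·P̄·Hᵀ + R = [12 -13; -13 171]
K = P̄·Hᵀ·S⁻¹ = [-1712/1883 13/1883; -575/1883 628/1883; 307/1883 -296/1883]
x' = x̄ + K·y = [-2636/1883, -309/1883, 3240/1883]
P' = (I − K·H)·P̄ = [1712/1883 575/1883 -307/1883; 575/1883 401/1883 -201/1883; -307/1883 -201/1883 20316/1883]

x' = [-2636/1883, -309/1883, 3240/1883]
P' = [1712/1883 575/1883 -307/1883; 575/1883 401/1883 -201/1883; -307/1883 -201/1883 20316/1883]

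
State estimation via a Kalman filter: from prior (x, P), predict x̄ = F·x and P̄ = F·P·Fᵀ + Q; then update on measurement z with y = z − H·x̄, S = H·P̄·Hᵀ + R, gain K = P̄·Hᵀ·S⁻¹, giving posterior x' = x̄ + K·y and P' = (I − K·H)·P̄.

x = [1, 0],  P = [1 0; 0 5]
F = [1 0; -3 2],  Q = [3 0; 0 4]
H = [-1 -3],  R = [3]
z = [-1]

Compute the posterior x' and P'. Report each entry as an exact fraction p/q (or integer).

x̄ = F·x = [1, -3]
P̄ = F·P·Fᵀ + Q = [4 -3; -3 33]
y = z − H·x̄ = [-9]
S = H·P̄·Hᵀ + R = [286]
K = P̄·Hᵀ·S⁻¹ = [5/286; -48/143]
x' = x̄ + K·y = [241/286, 3/143]
P' = (I − K·H)·P̄ = [1119/286 -189/143; -189/143 111/143]

x' = [241/286, 3/143]
P' = [1119/286 -189/143; -189/143 111/143]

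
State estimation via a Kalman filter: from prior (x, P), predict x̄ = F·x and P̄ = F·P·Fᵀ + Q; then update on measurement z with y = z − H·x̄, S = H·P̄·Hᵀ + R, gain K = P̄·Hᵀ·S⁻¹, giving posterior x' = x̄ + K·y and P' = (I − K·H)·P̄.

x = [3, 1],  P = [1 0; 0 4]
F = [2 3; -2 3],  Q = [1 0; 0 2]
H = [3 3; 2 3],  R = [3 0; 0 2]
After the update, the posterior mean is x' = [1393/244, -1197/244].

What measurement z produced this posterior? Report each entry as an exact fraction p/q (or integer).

x̄ = F·x = [9, -3]
P̄ = F·P·Fᵀ + Q = [41 32; 32 42]
S = H·P̄·Hᵀ + R = [1326 1104; 1104 928]
K = P̄·Hᵀ·S⁻¹ = [35/61 -479/976; -39/122 571/976]
x' − x̄ = [-803/244, -465/244] = K·y
y = (KᵀK)⁻¹·Kᵀ·(x' − x̄) = [-16, -12]
z = y + H·x̄ = [-16, -12] + [18, 9] = [2, -3]

z = [2, -3]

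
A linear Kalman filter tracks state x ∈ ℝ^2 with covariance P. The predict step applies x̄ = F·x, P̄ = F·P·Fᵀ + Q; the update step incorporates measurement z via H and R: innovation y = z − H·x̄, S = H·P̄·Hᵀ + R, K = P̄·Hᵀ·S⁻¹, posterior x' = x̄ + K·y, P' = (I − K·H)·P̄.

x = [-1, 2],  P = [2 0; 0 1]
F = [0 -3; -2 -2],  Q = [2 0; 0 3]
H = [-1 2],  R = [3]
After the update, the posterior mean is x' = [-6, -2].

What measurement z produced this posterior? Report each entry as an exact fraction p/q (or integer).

z = [2]

x̄ = F·x = [-6, -2]
P̄ = F·P·Fᵀ + Q = [11 6; 6 15]
S = H·P̄·Hᵀ + R = [50]
K = P̄·Hᵀ·S⁻¹ = [1/50; 12/25]
x' − x̄ = [0, 0] = K·y
y = (KᵀK)⁻¹·Kᵀ·(x' − x̄) = [0]
z = y + H·x̄ = [0] + [2] = [2]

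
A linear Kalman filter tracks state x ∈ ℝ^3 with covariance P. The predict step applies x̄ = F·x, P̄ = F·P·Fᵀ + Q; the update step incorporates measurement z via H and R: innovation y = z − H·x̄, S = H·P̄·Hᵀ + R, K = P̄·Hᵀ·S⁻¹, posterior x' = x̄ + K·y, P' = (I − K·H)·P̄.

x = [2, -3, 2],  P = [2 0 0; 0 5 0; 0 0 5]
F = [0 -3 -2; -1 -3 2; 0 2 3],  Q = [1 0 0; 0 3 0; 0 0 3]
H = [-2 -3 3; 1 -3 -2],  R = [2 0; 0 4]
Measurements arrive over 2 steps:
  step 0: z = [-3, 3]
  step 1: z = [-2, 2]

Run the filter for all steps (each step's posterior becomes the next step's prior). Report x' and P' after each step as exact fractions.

step 0: x' = [1143536/873237, -668359/2619711, -1034588/2619711], P' = [511870/291079 -116870/873237 821828/873237; -116870/873237 536770/2619711 87500/2619711; 821828/873237 87500/2619711 1927228/2619711]
step 1: x' = [49219209222/58849503329, -14378178108/58849503329, -20308229018/58849503329], P' = [85286088759/58849503329 -7122553437/58849503329 45325009531/58849503329; -7122553437/58849503329 11574339899/58849503329 2056249055/58849503329; 45325009531/58849503329 2056249055/58849503329 37498579217/58849503329]

step 0: x̄ = F·x = [5, 11, 0]
step 0: P̄ = F·P·Fᵀ + Q = [66 25 -60; 25 70 0; -60 0 68]
step 0: y = z − H·x̄ = [40, 31]
step 0: S = H·P̄·Hᵀ + R = [2528 -255; -255 1062]
step 0: K = P̄·Hᵀ·S⁻¹ = [-42521/291079 60641/873237; -107765/873237 -533980/2619711; 98036/873237 -412868/2619711]
step 0: x' = x̄ + K·y = [1143536/873237, -668359/2619711, -1034588/2619711]
step 0: P' = (I − K·H)·P̄ = [511870/291079 -116870/873237 821828/873237; -116870/873237 536770/2619711 87500/2619711; 821828/873237 87500/2619711 1927228/2619711]
step 1: x̄ = F·x = [4074253/2619711, -3494707/2619711, -4440482/2619711]
step 1: P̄ = F·P·Fᵀ + Q = [16209553/2619711 1001156/2619711 -15921488/2619711; 1001156/2619711 11990209/2619711 1210016/2619711; -15921488/2619711 1210016/2619711 28401265/2619711]
step 1: y = z − H·x̄ = [5746409/2619711, -18199916/2619711]
step 1: S = H·P̄·Hᵀ + R = [614892340/2619711 -206991811/2619711; -206991811/2619711 320404546/2619711]
step 1: K = P̄·Hᵀ·S⁻¹ = [-6614744307/58849503329 4000932502/58849503329; -7154582829/58849503329 -11489517811/58849503329; 7838485712/58849503329 -8960224017/58849503329]
step 1: x' = x̄ + K·y = [49219209222/58849503329, -14378178108/58849503329, -20308229018/58849503329]
step 1: P' = (I − K·H)·P̄ = [85286088759/58849503329 -7122553437/58849503329 45325009531/58849503329; -7122553437/58849503329 11574339899/58849503329 2056249055/58849503329; 45325009531/58849503329 2056249055/58849503329 37498579217/58849503329]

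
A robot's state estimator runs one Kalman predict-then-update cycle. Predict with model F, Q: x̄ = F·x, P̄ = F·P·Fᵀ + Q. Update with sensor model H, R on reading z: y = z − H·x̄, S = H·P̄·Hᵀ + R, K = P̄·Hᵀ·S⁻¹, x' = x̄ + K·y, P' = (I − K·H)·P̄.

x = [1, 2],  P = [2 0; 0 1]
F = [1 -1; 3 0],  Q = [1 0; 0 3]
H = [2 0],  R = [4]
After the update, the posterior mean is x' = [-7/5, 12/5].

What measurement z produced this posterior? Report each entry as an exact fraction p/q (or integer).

z = [-3]

x̄ = F·x = [-1, 3]
P̄ = F·P·Fᵀ + Q = [4 6; 6 21]
S = H·P̄·Hᵀ + R = [20]
K = P̄·Hᵀ·S⁻¹ = [2/5; 3/5]
x' − x̄ = [-2/5, -3/5] = K·y
y = (KᵀK)⁻¹·Kᵀ·(x' − x̄) = [-1]
z = y + H·x̄ = [-1] + [-2] = [-3]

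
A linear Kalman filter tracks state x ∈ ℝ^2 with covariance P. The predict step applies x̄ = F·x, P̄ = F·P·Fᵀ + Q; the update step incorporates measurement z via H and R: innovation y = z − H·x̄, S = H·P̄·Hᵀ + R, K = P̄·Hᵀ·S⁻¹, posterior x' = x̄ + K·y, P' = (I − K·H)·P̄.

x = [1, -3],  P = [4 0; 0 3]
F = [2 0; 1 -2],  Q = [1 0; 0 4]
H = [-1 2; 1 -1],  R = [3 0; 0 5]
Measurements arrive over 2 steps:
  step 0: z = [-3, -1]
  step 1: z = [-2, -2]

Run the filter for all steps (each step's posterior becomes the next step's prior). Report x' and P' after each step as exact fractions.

step 0: x̄ = F·x = [2, 7]
step 0: P̄ = F·P·Fᵀ + Q = [17 8; 8 20]
step 0: y = z − H·x̄ = [-15, 4]
step 0: S = H·P̄·Hᵀ + R = [68 -33; -33 26]
step 0: K = P̄·Hᵀ·S⁻¹ = [271/679 579/679; 436/679 240/679]
step 0: x' = x̄ + K·y = [-391/679, -827/679]
step 0: P' = (I − K·H)·P̄ = [6603/679 3708/679; 3708/679 2508/679]
step 1: x̄ = F·x = [-782/679, 1263/679]
step 1: P̄ = F·P·Fᵀ + Q = [27091/679 -1626/679; -1626/679 4519/679]
step 1: y = z − H·x̄ = [-4666/679, 687/679]
step 1: S = H·P̄·Hᵀ + R = [53708/679 -41007/679; -41007/679 38257/679]
step 1: K = P̄·Hᵀ·S⁻¹ = [24692/549533 438965/549533; 229727/549533 157972/549533]
step 1: x' = x̄ + K·y = [-358437/549533, -396641/549533]
step 1: P' = (I − K·H)·P̄ = [4463726/549533 2268901/549533; 2268901/549533 1479041/549533]

step 0: x' = [-391/679, -827/679], P' = [6603/679 3708/679; 3708/679 2508/679]
step 1: x' = [-358437/549533, -396641/549533], P' = [4463726/549533 2268901/549533; 2268901/549533 1479041/549533]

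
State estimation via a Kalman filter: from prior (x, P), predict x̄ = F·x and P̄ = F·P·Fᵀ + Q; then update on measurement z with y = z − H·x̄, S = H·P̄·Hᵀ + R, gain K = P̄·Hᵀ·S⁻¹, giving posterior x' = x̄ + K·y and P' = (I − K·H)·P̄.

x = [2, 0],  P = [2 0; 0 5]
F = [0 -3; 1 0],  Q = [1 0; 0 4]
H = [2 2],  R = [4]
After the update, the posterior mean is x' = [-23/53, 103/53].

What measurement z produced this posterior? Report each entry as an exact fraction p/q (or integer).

x̄ = F·x = [0, 2]
P̄ = F·P·Fᵀ + Q = [46 0; 0 6]
S = H·P̄·Hᵀ + R = [212]
K = P̄·Hᵀ·S⁻¹ = [23/53; 3/53]
x' − x̄ = [-23/53, -3/53] = K·y
y = (KᵀK)⁻¹·Kᵀ·(x' − x̄) = [-1]
z = y + H·x̄ = [-1] + [4] = [3]

z = [3]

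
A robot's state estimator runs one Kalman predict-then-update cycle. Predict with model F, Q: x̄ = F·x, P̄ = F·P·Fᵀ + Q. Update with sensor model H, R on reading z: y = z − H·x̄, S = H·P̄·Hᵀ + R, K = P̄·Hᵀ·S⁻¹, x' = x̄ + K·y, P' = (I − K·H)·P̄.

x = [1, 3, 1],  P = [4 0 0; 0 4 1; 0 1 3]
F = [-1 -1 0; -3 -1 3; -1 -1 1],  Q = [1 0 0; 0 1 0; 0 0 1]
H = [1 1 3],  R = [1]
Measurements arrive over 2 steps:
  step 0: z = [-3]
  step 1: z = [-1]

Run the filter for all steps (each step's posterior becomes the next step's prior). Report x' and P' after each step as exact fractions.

step 0: x' = [-865/356, 363/178, -157/178], P' = [1355/356 -653/178 -1/178; -653/178 757/89 -132/89; -1/178 -132/89 49/89]
step 1: x' = [5176/93851, 169011/93851, -89047/93851], P' = [122601/93851 -137508/93851 9132/93851; -137508/93851 837507/93851 -223362/93851; 9132/93851 -223362/93851 77087/93851]

step 0: x̄ = F·x = [-4, -3, -3]
step 0: P̄ = F·P·Fᵀ + Q = [9 13 7; 13 62 21; 7 21 10]
step 0: y = z − H·x̄ = [13]
step 0: S = H·P̄·Hᵀ + R = [356]
step 0: K = P̄·Hᵀ·S⁻¹ = [43/356; 69/178; 29/178]
step 0: x' = x̄ + K·y = [-865/356, 363/178, -157/178]
step 0: P' = (I − K·H)·P̄ = [1355/356 -653/178 -1/178; -653/178 757/89 -132/89; -1/178 -132/89 49/89]
step 1: x̄ = F·x = [139/356, 927/356, -175/356]
step 1: P̄ = F·P·Fᵀ + Q = [2127/356 3459/356 2301/356; 3459/356 12711/356 4581/356; 2301/356 4581/356 3383/356]
step 1: y = z − H·x̄ = [-897/356]
step 1: S = H·P̄·Hᵀ + R = [93851/356]
step 1: K = P̄·Hᵀ·S⁻¹ = [12489/93851; 29913/93851; 17031/93851]
step 1: x' = x̄ + K·y = [5176/93851, 169011/93851, -89047/93851]
step 1: P' = (I − K·H)·P̄ = [122601/93851 -137508/93851 9132/93851; -137508/93851 837507/93851 -223362/93851; 9132/93851 -223362/93851 77087/93851]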